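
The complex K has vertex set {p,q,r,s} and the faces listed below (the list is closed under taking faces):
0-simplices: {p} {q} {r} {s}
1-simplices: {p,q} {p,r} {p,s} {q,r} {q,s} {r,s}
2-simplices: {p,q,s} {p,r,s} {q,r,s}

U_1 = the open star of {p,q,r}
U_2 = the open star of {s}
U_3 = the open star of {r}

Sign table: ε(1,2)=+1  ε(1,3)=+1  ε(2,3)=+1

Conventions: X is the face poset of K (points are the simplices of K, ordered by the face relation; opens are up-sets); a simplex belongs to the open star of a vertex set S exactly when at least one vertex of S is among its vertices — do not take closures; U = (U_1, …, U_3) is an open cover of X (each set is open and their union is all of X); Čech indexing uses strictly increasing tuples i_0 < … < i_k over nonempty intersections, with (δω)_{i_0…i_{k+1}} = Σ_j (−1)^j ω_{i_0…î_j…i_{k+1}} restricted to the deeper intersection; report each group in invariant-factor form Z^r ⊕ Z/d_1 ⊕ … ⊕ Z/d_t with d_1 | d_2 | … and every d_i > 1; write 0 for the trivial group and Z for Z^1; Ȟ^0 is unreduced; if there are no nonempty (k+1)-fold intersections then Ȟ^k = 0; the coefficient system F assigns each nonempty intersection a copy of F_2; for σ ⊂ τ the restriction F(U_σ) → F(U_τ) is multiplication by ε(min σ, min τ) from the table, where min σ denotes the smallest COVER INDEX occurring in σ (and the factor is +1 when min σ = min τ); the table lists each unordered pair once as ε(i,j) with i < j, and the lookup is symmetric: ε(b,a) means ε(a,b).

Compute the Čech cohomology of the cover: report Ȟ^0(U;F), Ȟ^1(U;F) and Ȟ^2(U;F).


nerve of the cover:
  U1={{p},{q},{r},{p,q},{p,r},{p,s},{q,r},{q,s},{r,s},{p,q,s},{p,r,s},{q,r,s}} U2={{s},{p,s},{q,s},{r,s},{p,q,s},{p,r,s},{q,r,s}} U3={{r},{p,r},{q,r},{r,s},{p,r,s},{q,r,s}}
  U12={{p,s},{q,s},{r,s},{p,q,s},{p,r,s},{q,r,s}} U13={{r},{p,r},{q,r},{r,s},{p,r,s},{q,r,s}} U23={{r,s},{p,r,s},{q,r,s}}
  U123={{r,s},{p,r,s},{q,r,s}}
C dims 3,3,1; δ0: rk_F2 2; δ1: rk_F2 1
Ȟ^0 = (3 − 2) − 0 = 1, so Ȟ^0 ≅ Z/2
Ȟ^1 = (3 − 1) − 2 = 0, so Ȟ^1 ≅ 0
Ȟ^2 = (1 − 0) − 1 = 0, so Ȟ^2 ≅ 0

Ȟ^0 = Z/2; Ȟ^1 = 0; Ȟ^2 = 0


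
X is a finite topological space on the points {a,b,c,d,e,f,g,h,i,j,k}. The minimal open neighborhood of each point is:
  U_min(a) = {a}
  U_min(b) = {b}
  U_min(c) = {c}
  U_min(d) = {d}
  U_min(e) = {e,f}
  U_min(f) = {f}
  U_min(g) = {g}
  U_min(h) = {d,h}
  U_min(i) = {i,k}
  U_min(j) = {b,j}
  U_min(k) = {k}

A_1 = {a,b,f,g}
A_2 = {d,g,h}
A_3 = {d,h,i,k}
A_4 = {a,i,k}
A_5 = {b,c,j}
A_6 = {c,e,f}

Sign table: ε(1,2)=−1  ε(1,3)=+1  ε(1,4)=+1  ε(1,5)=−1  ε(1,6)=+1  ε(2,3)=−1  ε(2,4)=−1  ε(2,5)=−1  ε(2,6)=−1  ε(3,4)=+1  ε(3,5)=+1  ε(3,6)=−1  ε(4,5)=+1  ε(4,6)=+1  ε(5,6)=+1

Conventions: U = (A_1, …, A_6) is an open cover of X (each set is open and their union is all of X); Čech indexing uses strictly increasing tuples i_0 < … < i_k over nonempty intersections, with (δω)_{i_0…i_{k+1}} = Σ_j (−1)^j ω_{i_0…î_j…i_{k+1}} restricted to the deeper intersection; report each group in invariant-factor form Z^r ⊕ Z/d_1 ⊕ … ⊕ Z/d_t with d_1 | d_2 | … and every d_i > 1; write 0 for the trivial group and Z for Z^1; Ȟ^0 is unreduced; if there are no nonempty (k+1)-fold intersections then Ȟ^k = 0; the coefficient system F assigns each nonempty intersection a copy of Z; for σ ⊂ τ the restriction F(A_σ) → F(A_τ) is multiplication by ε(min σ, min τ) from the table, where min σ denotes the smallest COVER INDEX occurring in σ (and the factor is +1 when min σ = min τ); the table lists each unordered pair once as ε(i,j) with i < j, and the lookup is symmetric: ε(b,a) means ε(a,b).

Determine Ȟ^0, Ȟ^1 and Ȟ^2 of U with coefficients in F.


Ȟ^0(U;F) ≅ 0; Ȟ^1(U;F) ≅ Z ⊕ Z/2; Ȟ^2(U;F) ≅ 0

nonempty intersections:
  A12={g} A14={a} A15={b} A16={f} A23={d,h} A34={i,k} A56={c}
C dims 6,7; δ0: rk 6, SNF 1^5·2
Ȟ^0: (6−6)−0=0 ⇒ 0
Ȟ^1: (7−0)−6=1 plus torsion [2] ⇒ Z ⊕ Z/2
Ȟ^2: (0−0)−0=0 ⇒ 0


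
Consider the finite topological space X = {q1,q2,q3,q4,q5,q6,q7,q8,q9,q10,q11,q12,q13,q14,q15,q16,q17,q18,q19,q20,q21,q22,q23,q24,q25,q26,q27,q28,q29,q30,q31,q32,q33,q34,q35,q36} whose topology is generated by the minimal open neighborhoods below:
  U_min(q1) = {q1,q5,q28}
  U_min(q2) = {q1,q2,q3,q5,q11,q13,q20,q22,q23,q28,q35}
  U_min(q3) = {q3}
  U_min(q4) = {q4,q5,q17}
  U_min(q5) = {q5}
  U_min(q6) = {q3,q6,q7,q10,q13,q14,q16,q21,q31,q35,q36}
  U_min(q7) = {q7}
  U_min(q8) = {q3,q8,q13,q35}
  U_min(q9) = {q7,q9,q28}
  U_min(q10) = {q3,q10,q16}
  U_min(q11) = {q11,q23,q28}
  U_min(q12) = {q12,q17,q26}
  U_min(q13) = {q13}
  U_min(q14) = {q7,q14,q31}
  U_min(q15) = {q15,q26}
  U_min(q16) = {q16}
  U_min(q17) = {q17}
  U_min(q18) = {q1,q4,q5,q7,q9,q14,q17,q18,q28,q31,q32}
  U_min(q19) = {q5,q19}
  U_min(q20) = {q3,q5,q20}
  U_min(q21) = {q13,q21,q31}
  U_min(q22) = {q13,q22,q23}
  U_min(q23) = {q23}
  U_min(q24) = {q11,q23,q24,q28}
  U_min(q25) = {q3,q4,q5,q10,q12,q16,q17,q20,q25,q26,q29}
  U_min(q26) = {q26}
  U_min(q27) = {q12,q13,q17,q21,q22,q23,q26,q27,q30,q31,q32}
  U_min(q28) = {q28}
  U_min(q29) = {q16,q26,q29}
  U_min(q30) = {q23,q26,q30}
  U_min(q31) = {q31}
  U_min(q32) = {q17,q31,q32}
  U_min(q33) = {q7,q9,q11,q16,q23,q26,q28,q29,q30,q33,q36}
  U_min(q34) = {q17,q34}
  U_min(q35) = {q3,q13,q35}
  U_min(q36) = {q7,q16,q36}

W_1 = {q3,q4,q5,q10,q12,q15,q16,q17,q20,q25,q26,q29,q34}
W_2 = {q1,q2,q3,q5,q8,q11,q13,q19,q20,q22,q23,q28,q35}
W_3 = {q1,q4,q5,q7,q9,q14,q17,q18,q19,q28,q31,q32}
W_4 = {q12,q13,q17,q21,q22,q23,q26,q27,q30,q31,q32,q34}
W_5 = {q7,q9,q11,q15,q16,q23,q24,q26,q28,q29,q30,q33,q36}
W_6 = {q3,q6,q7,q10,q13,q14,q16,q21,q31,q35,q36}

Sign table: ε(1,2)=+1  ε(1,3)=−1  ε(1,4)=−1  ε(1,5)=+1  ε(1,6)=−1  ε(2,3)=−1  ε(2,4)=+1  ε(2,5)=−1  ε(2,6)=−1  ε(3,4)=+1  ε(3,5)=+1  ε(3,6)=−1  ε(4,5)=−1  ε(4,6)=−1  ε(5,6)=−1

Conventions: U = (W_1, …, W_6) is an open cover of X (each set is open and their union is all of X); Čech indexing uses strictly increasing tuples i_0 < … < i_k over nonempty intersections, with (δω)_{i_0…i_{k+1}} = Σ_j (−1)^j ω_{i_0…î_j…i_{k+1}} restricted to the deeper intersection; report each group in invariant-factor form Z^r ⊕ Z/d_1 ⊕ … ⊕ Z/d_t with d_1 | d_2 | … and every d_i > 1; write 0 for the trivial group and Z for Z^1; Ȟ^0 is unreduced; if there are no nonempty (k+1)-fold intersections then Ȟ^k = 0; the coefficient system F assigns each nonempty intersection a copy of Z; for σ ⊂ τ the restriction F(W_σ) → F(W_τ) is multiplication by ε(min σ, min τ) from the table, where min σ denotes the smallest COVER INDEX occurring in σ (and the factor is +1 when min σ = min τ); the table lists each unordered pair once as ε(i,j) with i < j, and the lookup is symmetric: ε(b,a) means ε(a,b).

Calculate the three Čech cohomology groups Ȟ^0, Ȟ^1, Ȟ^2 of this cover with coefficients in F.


Ȟ^0 ≅ 0, Ȟ^1 ≅ Z/2, Ȟ^2 ≅ Z

cover nerve:
  W12={q3,q5,q20} W13={q4,q5,q17} W14={q12,q17,q26,q34} W15={q15,q16,q26,q29} W16={q3,q10,q16} W23={q1,q5,q19,q28} W24={q13,q22,q23} W25={q11,q23,q28} W26={q3,q13,q35} W34={q17,q31,q32} W35={q7,q9,q28} W36={q7,q14,q31} W45={q23,q26,q30} W46={q13,q21,q31} W56={q7,q16,q36}
  W123={q5} W126={q3} W134={q17} W145={q26} W156={q16} W235={q28} W245={q23} W246={q13} W346={q31} W356={q7}
C dims 6,15,10; δ0: rk 6, SNF 1^5·2; δ1: rk 9, SNF 1^9
Ȟ^0: (6−6)−0=0 ⇒ 0
Ȟ^1: (15−9)−6=0 plus torsion [2] ⇒ Z/2
Ȟ^2: (10−0)−9=1 ⇒ Z


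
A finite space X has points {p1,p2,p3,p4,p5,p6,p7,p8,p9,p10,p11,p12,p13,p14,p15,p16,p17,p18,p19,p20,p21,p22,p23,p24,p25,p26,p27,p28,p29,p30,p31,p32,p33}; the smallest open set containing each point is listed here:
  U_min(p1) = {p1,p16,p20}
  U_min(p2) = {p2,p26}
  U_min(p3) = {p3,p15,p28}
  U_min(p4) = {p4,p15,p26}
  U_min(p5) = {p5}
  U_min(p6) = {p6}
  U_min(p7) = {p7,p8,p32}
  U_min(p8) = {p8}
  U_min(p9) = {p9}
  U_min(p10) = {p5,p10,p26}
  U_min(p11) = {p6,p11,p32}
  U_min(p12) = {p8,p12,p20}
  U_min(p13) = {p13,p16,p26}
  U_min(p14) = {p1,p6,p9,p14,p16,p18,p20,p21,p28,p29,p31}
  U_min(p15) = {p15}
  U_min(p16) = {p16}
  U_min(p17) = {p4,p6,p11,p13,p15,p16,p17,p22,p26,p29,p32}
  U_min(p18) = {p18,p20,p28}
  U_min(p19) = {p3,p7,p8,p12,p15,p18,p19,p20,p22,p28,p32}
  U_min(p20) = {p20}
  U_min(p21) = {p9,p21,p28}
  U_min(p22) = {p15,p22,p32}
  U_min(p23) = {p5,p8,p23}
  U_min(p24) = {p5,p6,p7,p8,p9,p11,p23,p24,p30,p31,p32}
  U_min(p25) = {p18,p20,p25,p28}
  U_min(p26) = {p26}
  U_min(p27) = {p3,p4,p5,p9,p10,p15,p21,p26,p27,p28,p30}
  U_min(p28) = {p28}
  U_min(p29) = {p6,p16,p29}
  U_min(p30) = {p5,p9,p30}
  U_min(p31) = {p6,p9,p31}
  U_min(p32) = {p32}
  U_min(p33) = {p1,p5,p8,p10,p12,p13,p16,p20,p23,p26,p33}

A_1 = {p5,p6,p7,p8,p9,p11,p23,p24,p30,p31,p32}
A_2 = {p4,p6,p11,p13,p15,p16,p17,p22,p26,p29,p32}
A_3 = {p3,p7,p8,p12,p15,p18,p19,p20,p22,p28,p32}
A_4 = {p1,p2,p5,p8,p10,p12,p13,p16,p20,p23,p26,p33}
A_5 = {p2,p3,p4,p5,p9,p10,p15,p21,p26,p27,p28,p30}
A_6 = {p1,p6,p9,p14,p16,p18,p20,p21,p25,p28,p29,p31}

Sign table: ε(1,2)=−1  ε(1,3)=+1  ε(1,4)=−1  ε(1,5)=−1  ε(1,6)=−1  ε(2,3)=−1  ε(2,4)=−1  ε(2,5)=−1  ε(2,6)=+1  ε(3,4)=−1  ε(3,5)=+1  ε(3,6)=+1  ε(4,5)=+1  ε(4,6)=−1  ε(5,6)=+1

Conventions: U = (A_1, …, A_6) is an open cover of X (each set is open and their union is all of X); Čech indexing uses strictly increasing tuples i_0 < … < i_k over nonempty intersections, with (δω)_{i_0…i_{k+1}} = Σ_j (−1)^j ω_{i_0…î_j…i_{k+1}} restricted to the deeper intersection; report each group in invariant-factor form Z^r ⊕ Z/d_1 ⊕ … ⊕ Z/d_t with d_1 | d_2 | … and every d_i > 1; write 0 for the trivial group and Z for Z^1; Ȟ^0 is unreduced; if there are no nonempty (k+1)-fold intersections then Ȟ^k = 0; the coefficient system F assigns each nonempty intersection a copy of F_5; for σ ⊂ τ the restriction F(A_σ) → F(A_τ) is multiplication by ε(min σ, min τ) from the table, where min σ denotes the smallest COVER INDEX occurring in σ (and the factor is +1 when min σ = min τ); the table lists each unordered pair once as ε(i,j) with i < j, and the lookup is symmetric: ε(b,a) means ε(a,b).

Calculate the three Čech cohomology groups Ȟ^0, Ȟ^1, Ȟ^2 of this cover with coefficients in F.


Ȟ^0 = 0, Ȟ^1 = 0, Ȟ^2 = Z/5

cover nerve:
  A12={p6,p11,p32} A13={p7,p8,p32} A14={p5,p8,p23} A15={p5,p9,p30} A16={p6,p9,p31} A23={p15,p22,p32} A24={p13,p16,p26} A25={p4,p15,p26} A26={p6,p16,p29} A34={p8,p12,p20} A35={p3,p15,p28} A36={p18,p20,p28} A45={p2,p5,p10,p26} A46={p1,p16,p20} A56={p9,p21,p28}
  A123={p32} A126={p6} A134={p8} A145={p5} A156={p9} A235={p15} A245={p26} A246={p16} A346={p20} A356={p28}
C dims 6,15,10; δ0: rk_F5 6; δ1: rk_F5 9
Ȟ^0: (6−6)−0=0 ⇒ 0
Ȟ^1: (15−9)−6=0 ⇒ 0
Ȟ^2: (10−0)−9=1 ⇒ Z/5


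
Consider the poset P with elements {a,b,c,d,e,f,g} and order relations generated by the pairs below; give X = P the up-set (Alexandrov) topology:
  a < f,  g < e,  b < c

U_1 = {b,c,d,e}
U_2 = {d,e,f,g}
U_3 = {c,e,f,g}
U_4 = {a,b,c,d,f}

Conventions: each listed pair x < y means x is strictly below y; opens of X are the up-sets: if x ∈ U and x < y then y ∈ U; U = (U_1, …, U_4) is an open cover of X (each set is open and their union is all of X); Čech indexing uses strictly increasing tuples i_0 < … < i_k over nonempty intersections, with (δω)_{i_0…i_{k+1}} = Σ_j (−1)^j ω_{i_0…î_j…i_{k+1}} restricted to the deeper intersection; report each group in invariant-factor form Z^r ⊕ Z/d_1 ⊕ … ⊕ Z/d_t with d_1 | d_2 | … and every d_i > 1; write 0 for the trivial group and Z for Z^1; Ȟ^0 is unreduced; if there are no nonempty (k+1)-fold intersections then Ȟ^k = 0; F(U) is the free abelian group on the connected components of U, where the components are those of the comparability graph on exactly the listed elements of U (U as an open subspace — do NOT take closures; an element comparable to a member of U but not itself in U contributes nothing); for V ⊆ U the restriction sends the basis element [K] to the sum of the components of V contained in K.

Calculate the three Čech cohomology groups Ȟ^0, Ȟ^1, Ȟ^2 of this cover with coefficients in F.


nerve simplices:
  U12={d,e} U13={c,e} U14={b,c,d} U23={e,f,g} U24={d,f} U34={c,f}
  U123={e} U124={d} U134={c} U234={f}
components per intersection:
  U1: {b,c} {d} {e}
  U2: {d} {e,g} {f}
  U3: {c} {e,g} {f}
  U4: {a,f} {b,c} {d}
  U12: {d} {e}
  U13: {c} {e}
  U14: {b,c} {d}
  U23: {e,g} {f}
  U24: {d} {f}
  U34: {c} {f}
  U123: {e}
  U124: {d}
  U134: {c}
  U234: {f}
C dims 12,12,4; δ0: rk 8, SNF 1^8; δ1: rk 4, SNF 1^4
degree 0: 12−8−0 = 4 → Ȟ^0 ≅ Z^4
degree 1: 12−4−8 = 0 → Ȟ^1 ≅ 0
degree 2: 4−0−4 = 0 → Ȟ^2 ≅ 0

Ȟ^0 ≅ Z^4, Ȟ^1 ≅ 0 and Ȟ^2 ≅ 0


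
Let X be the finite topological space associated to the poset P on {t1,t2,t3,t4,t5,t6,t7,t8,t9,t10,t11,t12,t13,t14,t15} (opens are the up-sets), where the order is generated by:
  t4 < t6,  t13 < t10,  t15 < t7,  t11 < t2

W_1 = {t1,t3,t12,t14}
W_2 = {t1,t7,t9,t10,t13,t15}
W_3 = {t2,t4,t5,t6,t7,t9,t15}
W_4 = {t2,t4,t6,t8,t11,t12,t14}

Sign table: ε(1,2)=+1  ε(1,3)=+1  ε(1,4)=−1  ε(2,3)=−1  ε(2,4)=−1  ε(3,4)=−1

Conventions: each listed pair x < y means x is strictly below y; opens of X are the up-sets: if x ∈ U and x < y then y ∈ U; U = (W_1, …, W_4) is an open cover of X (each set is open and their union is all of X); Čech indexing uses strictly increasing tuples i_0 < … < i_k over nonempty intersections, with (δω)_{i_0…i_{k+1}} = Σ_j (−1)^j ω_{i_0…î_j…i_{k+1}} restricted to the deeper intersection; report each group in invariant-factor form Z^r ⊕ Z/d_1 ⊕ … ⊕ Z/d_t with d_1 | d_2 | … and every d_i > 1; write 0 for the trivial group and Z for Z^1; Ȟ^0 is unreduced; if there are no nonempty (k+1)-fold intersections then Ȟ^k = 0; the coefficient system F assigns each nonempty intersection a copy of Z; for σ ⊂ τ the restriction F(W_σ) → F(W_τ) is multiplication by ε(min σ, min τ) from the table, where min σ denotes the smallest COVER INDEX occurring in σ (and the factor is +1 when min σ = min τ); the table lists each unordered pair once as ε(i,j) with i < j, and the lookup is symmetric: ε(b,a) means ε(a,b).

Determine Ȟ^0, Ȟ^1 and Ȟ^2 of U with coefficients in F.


nonempty overlaps:
  W12={t1} W14={t12,t14} W23={t7,t9,t15} W34={t2,t4,t6}
C dims 4,4; δ0: rk 4, SNF 1^3·2
degree 0: 4−4−0 = 0 → Ȟ^0 ≅ 0
degree 1: 4−0−4 = 0 plus torsion [2] → Ȟ^1 ≅ Z/2
degree 2: 0−0−0 = 0 → Ȟ^2 ≅ 0

Ȟ^0(U;F) ≅ 0,  Ȟ^1(U;F) ≅ Z/2,  Ȟ^2(U;F) ≅ 0


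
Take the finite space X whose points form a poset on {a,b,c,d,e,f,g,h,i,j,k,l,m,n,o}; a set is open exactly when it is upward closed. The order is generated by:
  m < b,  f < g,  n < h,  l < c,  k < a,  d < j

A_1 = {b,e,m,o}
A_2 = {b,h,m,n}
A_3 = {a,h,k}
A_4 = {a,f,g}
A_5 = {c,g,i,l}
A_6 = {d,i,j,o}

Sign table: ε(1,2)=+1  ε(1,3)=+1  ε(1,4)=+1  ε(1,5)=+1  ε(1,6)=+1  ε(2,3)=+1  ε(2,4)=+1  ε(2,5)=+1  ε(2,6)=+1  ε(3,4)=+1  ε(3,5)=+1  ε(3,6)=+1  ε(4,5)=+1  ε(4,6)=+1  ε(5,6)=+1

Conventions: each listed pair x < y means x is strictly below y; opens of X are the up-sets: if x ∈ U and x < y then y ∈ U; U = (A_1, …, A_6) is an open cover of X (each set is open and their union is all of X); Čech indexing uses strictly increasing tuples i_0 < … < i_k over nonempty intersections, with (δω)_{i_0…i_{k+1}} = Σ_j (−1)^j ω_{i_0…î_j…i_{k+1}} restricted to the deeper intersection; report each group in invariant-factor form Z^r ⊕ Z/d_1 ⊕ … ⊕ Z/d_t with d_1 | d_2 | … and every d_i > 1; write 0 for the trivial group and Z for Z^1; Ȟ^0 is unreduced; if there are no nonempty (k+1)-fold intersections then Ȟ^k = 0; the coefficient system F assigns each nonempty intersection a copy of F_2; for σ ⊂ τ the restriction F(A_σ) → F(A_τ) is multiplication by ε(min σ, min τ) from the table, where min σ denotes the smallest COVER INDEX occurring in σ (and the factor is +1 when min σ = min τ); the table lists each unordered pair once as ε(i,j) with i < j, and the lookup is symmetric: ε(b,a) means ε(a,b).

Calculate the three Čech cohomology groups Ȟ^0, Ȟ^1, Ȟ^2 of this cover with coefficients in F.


nonempty overlaps:
  A12={b,m} A16={o} A23={h} A34={a} A45={g} A56={i}
C dims 6,6; δ0: rk_F2 5
degree 0: 6−5−0 = 1 → Ȟ^0 ≅ Z/2
degree 1: 6−0−5 = 1 → Ȟ^1 ≅ Z/2
degree 2: 0−0−0 = 0 → Ȟ^2 ≅ 0

Ȟ^0(U;F) ≅ Z/2; Ȟ^1(U;F) ≅ Z/2; Ȟ^2(U;F) ≅ 0


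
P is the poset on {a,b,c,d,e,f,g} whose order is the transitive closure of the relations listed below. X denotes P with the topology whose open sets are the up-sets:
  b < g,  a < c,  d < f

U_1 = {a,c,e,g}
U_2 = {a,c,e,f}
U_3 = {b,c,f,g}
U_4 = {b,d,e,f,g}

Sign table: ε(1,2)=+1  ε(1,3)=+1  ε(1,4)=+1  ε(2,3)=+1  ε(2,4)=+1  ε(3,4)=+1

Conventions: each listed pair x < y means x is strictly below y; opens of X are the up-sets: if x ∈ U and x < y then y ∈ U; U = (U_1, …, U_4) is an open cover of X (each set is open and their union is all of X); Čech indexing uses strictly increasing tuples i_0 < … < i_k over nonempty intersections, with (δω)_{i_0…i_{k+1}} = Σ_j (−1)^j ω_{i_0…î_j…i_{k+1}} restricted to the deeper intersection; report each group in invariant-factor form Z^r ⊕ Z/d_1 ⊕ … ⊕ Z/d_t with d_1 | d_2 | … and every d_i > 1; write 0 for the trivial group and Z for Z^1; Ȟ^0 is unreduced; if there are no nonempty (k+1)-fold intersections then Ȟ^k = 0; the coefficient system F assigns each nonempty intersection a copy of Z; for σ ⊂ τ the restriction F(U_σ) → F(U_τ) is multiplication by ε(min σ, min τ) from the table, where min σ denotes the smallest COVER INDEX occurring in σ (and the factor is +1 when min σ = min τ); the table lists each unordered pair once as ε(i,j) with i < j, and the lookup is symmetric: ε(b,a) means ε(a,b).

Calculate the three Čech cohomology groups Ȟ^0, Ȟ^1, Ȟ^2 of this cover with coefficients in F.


Ȟ^0 ≅ Z, Ȟ^1 ≅ 0 and Ȟ^2 ≅ Z

intersection data:
  U12={a,c,e} U13={c,g} U14={e,g} U23={c,f} U24={e,f} U34={b,f,g}
  U123={c} U124={e} U134={g} U234={f}
C dims 4,6,4; δ0: rk 3, SNF 1^3; δ1: rk 3, SNF 1^3
Ȟ^0 = (4 − 3) − 0 = 1, so Ȟ^0 ≅ Z
Ȟ^1 = (6 − 3) − 3 = 0, so Ȟ^1 ≅ 0
Ȟ^2 = (4 − 0) − 3 = 1, so Ȟ^2 ≅ Z


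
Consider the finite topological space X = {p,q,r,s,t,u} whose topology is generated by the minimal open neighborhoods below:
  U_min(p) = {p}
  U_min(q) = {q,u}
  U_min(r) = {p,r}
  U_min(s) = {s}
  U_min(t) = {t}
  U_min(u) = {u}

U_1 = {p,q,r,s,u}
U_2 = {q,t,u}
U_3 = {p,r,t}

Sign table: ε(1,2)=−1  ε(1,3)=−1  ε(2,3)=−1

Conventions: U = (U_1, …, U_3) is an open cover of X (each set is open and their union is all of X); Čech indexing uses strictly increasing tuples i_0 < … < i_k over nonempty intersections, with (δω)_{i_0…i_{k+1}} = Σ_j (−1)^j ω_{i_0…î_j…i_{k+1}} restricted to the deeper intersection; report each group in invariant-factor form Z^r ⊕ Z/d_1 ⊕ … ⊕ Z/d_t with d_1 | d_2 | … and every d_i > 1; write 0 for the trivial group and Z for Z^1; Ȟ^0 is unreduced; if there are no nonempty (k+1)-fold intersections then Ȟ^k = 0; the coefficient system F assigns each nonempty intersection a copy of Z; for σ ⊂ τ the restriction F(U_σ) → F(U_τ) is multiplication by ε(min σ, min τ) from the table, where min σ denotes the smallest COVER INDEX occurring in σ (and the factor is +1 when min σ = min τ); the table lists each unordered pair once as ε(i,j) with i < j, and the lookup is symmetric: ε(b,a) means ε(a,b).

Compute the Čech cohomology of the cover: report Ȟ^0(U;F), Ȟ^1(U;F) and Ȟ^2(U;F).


Ȟ^0(U;F) ≅ 0, Ȟ^1(U;F) ≅ Z/2, Ȟ^2(U;F) ≅ 0

cover nerve:
  U12={q,u} U13={p,r} U23={t}
C dims 3,3; δ0: rk 3, SNF 1^2·2
Ȟ^0: (3−3)−0=0 ⇒ 0
Ȟ^1: (3−0)−3=0 plus torsion [2] ⇒ Z/2
Ȟ^2: (0−0)−0=0 ⇒ 0


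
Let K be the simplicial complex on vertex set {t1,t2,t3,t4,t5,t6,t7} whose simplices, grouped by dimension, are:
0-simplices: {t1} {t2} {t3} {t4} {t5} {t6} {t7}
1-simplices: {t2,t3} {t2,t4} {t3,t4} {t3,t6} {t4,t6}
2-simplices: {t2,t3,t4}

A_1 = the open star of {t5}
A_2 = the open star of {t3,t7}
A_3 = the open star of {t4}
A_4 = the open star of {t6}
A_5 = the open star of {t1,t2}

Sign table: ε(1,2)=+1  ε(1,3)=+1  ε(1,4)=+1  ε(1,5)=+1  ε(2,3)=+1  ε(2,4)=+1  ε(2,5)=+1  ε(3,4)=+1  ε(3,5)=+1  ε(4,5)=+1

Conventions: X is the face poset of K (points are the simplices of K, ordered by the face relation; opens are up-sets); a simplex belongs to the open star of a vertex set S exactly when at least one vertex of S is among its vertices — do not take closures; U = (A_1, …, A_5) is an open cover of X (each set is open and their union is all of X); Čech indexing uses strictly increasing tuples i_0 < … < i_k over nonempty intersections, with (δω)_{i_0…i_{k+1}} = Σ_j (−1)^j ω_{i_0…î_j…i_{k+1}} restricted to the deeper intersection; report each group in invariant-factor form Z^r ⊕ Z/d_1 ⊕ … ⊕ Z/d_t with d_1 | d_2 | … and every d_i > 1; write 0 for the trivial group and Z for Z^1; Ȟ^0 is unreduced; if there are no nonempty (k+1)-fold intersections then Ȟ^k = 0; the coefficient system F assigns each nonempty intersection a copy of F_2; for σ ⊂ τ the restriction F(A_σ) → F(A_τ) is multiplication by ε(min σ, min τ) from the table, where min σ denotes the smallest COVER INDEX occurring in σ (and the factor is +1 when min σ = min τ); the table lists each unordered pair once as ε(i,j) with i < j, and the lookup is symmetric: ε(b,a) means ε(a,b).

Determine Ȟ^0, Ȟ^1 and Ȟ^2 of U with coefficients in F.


nonempty overlaps:
  A1={{t5}} A2={{t3},{t7},{t2,t3},{t3,t4},{t3,t6},{t2,t3,t4}} A3={{t4},{t2,t4},{t3,t4},{t4,t6},{t2,t3,t4}} A4={{t6},{t3,t6},{t4,t6}} A5={{t1},{t2},{t2,t3},{t2,t4},{t2,t3,t4}}
  A23={{t3,t4},{t2,t3,t4}} A24={{t3,t6}} A25={{t2,t3},{t2,t3,t4}} A34={{t4,t6}} A35={{t2,t4},{t2,t3,t4}}
  A235={{t2,t3,t4}}
C dims 5,5,1; δ0: rk_F2 3; δ1: rk_F2 1
degree 0: 5−3−0 = 2 → Ȟ^0 ≅ Z/2 ⊕ Z/2
degree 1: 5−1−3 = 1 → Ȟ^1 ≅ Z/2
degree 2: 1−0−1 = 0 → Ȟ^2 ≅ 0

Ȟ^0 = Z/2 ⊕ Z/2, Ȟ^1 = Z/2 and Ȟ^2 = 0


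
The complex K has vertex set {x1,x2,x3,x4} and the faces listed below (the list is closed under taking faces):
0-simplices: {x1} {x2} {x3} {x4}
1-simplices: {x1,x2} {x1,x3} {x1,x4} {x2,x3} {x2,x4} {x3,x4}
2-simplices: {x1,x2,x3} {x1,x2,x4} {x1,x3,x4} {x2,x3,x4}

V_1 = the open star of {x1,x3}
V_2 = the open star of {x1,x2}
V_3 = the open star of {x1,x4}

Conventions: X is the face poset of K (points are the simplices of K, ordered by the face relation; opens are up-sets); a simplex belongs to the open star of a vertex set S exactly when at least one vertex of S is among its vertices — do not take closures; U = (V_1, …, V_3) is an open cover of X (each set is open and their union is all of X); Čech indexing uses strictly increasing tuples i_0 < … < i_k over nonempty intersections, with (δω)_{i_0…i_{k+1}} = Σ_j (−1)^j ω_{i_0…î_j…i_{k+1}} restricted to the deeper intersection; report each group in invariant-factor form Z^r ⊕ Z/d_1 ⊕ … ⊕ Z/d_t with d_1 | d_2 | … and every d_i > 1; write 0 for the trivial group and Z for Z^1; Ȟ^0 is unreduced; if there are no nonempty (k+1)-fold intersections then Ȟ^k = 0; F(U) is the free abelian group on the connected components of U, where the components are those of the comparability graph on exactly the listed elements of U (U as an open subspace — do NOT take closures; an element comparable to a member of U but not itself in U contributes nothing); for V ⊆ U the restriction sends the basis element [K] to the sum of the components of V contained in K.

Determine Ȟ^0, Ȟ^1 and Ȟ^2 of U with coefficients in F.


nerve simplices:
  V1={{x1},{x3},{x1,x2},{x1,x3},{x1,x4},{x2,x3},{x3,x4},{x1,x2,x3},{x1,x2,x4},{x1,x3,x4},{x2,x3,x4}} V2={{x1},{x2},{x1,x2},{x1,x3},{x1,x4},{x2,x3},{x2,x4},{x1,x2,x3},{x1,x2,x4},{x1,x3,x4},{x2,x3,x4}} V3={{x1},{x4},{x1,x2},{x1,x3},{x1,x4},{x2,x4},{x3,x4},{x1,x2,x3},{x1,x2,x4},{x1,x3,x4},{x2,x3,x4}}
  V12={{x1},{x1,x2},{x1,x3},{x1,x4},{x2,x3},{x1,x2,x3},{x1,x2,x4},{x1,x3,x4},{x2,x3,x4}} V13={{x1},{x1,x2},{x1,x3},{x1,x4},{x3,x4},{x1,x2,x3},{x1,x2,x4},{x1,x3,x4},{x2,x3,x4}} V23={{x1},{x1,x2},{x1,x3},{x1,x4},{x2,x4},{x1,x2,x3},{x1,x2,x4},{x1,x3,x4},{x2,x3,x4}}
  V123={{x1},{x1,x2},{x1,x3},{x1,x4},{x1,x2,x3},{x1,x2,x4},{x1,x3,x4},{x2,x3,x4}}
components per intersection:
  V1: {{x1},{x3},{x1,x2},{x1,x3},{x1,x4},{x2,x3},{x3,x4},{x1,x2,x3},{x1,x2,x4},{x1,x3,x4},{x2,x3,x4}}
  V2: {{x1},{x2},{x1,x2},{x1,x3},{x1,x4},{x2,x3},{x2,x4},{x1,x2,x3},{x1,x2,x4},{x1,x3,x4},{x2,x3,x4}}
  V3: {{x1},{x4},{x1,x2},{x1,x3},{x1,x4},{x2,x4},{x3,x4},{x1,x2,x3},{x1,x2,x4},{x1,x3,x4},{x2,x3,x4}}
  V12: {{x1},{x1,x2},{x1,x3},{x1,x4},{x2,x3},{x1,x2,x3},{x1,x2,x4},{x1,x3,x4},{x2,x3,x4}}
  V13: {{x1},{x1,x2},{x1,x3},{x1,x4},{x3,x4},{x1,x2,x3},{x1,x2,x4},{x1,x3,x4},{x2,x3,x4}}
  V23: {{x1},{x1,x2},{x1,x3},{x1,x4},{x2,x4},{x1,x2,x3},{x1,x2,x4},{x1,x3,x4},{x2,x3,x4}}
  V123: {{x1},{x1,x2},{x1,x3},{x1,x4},{x1,x2,x3},{x1,x2,x4},{x1,x3,x4}} {{x2,x3,x4}}
C dims 3,3,2; δ0: rk 2, SNF 1^2; δ1: rk 1, SNF 1^1
degree 0: 3−2−0 = 1 → Ȟ^0 ≅ Z
degree 1: 3−1−2 = 0 → Ȟ^1 ≅ 0
degree 2: 2−0−1 = 1 → Ȟ^2 ≅ Z

Ȟ^0 = Z,  Ȟ^1 = 0,  Ȟ^2 = Z


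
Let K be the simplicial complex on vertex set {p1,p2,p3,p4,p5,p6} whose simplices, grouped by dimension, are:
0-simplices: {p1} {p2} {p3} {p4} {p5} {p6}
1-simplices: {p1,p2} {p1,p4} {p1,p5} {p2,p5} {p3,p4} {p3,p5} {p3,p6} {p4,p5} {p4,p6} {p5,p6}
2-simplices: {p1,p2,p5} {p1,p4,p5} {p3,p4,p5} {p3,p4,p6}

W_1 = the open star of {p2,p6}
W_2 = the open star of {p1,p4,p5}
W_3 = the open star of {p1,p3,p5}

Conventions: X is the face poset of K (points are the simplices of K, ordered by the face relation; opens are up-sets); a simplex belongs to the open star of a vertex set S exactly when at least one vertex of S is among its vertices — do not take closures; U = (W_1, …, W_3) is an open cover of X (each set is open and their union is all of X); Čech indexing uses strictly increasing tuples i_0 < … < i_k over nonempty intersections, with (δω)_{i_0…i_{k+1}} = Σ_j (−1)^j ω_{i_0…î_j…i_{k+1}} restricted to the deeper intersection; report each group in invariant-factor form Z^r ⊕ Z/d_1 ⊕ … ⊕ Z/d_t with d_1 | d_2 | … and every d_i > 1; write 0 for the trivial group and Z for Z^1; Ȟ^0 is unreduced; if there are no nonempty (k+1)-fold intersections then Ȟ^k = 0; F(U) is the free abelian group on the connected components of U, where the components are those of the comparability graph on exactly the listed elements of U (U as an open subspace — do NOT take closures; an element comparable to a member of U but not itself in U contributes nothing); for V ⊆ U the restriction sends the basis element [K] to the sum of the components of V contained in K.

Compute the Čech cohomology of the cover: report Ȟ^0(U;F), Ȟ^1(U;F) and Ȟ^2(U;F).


nonempty intersections:
  W1={{p2},{p6},{p1,p2},{p2,p5},{p3,p6},{p4,p6},{p5,p6},{p1,p2,p5},{p3,p4,p6}} W2={{p1},{p4},{p5},{p1,p2},{p1,p4},{p1,p5},{p2,p5},{p3,p4},{p3,p5},{p4,p5},{p4,p6},{p5,p6},{p1,p2,p5},{p1,p4,p5},{p3,p4,p5},{p3,p4,p6}} W3={{p1},{p3},{p5},{p1,p2},{p1,p4},{p1,p5},{p2,p5},{p3,p4},{p3,p5},{p3,p6},{p4,p5},{p5,p6},{p1,p2,p5},{p1,p4,p5},{p3,p4,p5},{p3,p4,p6}}
  W12={{p1,p2},{p2,p5},{p4,p6},{p5,p6},{p1,p2,p5},{p3,p4,p6}} W13={{p1,p2},{p2,p5},{p3,p6},{p5,p6},{p1,p2,p5},{p3,p4,p6}} W23={{p1},{p5},{p1,p2},{p1,p4},{p1,p5},{p2,p5},{p3,p4},{p3,p5},{p4,p5},{p5,p6},{p1,p2,p5},{p1,p4,p5},{p3,p4,p5},{p3,p4,p6}}
  W123={{p1,p2},{p2,p5},{p5,p6},{p1,p2,p5},{p3,p4,p6}}
components per intersection:
  W1: {{p2},{p1,p2},{p2,p5},{p1,p2,p5}} {{p6},{p3,p6},{p4,p6},{p5,p6},{p3,p4,p6}}
  W2: {{p1},{p4},{p5},{p1,p2},{p1,p4},{p1,p5},{p2,p5},{p3,p4},{p3,p5},{p4,p5},{p4,p6},{p5,p6},{p1,p2,p5},{p1,p4,p5},{p3,p4,p5},{p3,p4,p6}}
  W3: {{p1},{p3},{p5},{p1,p2},{p1,p4},{p1,p5},{p2,p5},{p3,p4},{p3,p5},{p3,p6},{p4,p5},{p5,p6},{p1,p2,p5},{p1,p4,p5},{p3,p4,p5},{p3,p4,p6}}
  W12: {{p1,p2},{p2,p5},{p1,p2,p5}} {{p4,p6},{p3,p4,p6}} {{p5,p6}}
  W13: {{p1,p2},{p2,p5},{p1,p2,p5}} {{p3,p6},{p3,p4,p6}} {{p5,p6}}
  W23: {{p1},{p5},{p1,p2},{p1,p4},{p1,p5},{p2,p5},{p3,p4},{p3,p5},{p4,p5},{p5,p6},{p1,p2,p5},{p1,p4,p5},{p3,p4,p5},{p3,p4,p6}}
  W123: {{p1,p2},{p2,p5},{p1,p2,p5}} {{p5,p6}} {{p3,p4,p6}}
C dims 4,7,3; δ0: rk 3, SNF 1^3; δ1: rk 3, SNF 1^3
Ȟ^0: (4−3)−0=1 ⇒ Z
Ȟ^1: (7−3)−3=1 ⇒ Z
Ȟ^2: (3−0)−3=0 ⇒ 0

Ȟ^0 = Z,  Ȟ^1 = Z,  Ȟ^2 = 0


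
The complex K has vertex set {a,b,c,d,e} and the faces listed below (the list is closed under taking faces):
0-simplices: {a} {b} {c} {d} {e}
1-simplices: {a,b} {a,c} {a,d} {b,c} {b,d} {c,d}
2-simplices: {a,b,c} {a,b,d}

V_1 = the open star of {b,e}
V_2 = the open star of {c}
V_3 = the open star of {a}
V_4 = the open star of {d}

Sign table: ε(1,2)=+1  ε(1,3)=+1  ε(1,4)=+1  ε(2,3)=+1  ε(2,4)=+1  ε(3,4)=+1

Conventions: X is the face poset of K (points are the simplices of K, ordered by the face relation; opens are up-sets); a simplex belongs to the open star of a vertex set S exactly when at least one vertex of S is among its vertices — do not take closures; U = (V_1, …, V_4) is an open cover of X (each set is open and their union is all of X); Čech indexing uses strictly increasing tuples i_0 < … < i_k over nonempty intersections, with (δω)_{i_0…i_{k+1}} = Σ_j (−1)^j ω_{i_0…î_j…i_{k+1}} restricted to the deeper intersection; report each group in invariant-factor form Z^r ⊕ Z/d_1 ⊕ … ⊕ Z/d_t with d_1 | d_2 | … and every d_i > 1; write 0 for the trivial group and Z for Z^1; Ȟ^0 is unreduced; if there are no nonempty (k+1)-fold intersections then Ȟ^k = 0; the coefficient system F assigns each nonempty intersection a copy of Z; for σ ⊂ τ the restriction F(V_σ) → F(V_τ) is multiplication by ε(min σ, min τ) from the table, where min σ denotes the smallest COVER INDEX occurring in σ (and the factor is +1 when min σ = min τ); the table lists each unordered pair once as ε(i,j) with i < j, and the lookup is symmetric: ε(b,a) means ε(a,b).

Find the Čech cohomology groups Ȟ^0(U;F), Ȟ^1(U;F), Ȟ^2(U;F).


cover nerve:
  V1={{b},{e},{a,b},{b,c},{b,d},{a,b,c},{a,b,d}} V2={{c},{a,c},{b,c},{c,d},{a,b,c}} V3={{a},{a,b},{a,c},{a,d},{a,b,c},{a,b,d}} V4={{d},{a,d},{b,d},{c,d},{a,b,d}}
  V12={{b,c},{a,b,c}} V13={{a,b},{a,b,c},{a,b,d}} V14={{b,d},{a,b,d}} V23={{a,c},{a,b,c}} V24={{c,d}} V34={{a,d},{a,b,d}}
  V123={{a,b,c}} V134={{a,b,d}}
C dims 4,6,2; δ0: rk 3, SNF 1^3; δ1: rk 2, SNF 1^2
Ȟ^0: (4−3)−0=1 ⇒ Z
Ȟ^1: (6−2)−3=1 ⇒ Z
Ȟ^2: (2−0)−2=0 ⇒ 0

Ȟ^0(U;F) ≅ Z,  Ȟ^1(U;F) ≅ Z,  Ȟ^2(U;F) ≅ 0


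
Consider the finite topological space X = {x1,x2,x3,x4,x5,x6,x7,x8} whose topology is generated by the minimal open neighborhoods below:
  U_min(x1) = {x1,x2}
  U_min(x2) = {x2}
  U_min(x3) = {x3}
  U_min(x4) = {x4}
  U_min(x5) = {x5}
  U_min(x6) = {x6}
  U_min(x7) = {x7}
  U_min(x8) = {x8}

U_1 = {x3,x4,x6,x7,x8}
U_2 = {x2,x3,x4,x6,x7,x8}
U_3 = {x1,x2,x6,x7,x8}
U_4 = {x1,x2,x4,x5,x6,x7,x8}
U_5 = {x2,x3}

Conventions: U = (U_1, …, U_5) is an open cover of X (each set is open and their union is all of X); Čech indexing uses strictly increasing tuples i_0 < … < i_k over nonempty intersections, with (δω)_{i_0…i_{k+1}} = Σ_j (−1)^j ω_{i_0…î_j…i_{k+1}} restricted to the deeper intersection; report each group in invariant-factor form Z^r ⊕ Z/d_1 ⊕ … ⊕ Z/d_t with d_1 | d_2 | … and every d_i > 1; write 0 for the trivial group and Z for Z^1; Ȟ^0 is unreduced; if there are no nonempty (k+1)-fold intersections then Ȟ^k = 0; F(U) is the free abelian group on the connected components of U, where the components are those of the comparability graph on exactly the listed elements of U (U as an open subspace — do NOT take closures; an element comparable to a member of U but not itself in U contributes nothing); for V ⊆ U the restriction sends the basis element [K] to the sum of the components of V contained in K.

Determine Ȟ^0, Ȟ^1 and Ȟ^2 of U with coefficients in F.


nerve simplices:
  U12={x3,x4,x6,x7,x8} U13={x6,x7,x8} U14={x4,x6,x7,x8} U15={x3} U23={x2,x6,x7,x8} U24={x2,x4,x6,x7,x8} U25={x2,x3} U34={x1,x2,x6,x7,x8} U35={x2} U45={x2}
  U123={x6,x7,x8} U124={x4,x6,x7,x8} U125={x3} U134={x6,x7,x8} U234={x2,x6,x7,x8} U235={x2} U245={x2} U345={x2}
  U1234={x6,x7,x8} U2345={x2}
components per intersection:
  U1: {x3} {x4} {x6} {x7} {x8}
  U2: {x2} {x3} {x4} {x6} {x7} {x8}
  U3: {x1,x2} {x6} {x7} {x8}
  U4: {x1,x2} {x4} {x5} {x6} {x7} {x8}
  U5: {x2} {x3}
  U12: {x3} {x4} {x6} {x7} {x8}
  U13: {x6} {x7} {x8}
  U14: {x4} {x6} {x7} {x8}
  U15: {x3}
  U23: {x2} {x6} {x7} {x8}
  U24: {x2} {x4} {x6} {x7} {x8}
  U25: {x2} {x3}
  U34: {x1,x2} {x6} {x7} {x8}
  U35: {x2}
  U45: {x2}
  U123: {x6} {x7} {x8}
  U124: {x4} {x6} {x7} {x8}
  U125: {x3}
  U134: {x6} {x7} {x8}
  U234: {x2} {x6} {x7} {x8}
  U235: {x2}
  U245: {x2}
  U345: {x2}
  U1234: {x6} {x7} {x8}
  U2345: {x2}
C dims 23,30,18,4; δ0: rk 16, SNF 1^16; δ1: rk 14, SNF 1^14; δ2: rk 4, SNF 1^4
degree 0: 23−16−0 = 7 → Ȟ^0 ≅ Z^7
degree 1: 30−14−16 = 0 → Ȟ^1 ≅ 0
degree 2: 18−4−14 = 0 → Ȟ^2 ≅ 0

Ȟ^0(U;F) ≅ Z^7, Ȟ^1(U;F) ≅ 0 and Ȟ^2(U;F) ≅ 0


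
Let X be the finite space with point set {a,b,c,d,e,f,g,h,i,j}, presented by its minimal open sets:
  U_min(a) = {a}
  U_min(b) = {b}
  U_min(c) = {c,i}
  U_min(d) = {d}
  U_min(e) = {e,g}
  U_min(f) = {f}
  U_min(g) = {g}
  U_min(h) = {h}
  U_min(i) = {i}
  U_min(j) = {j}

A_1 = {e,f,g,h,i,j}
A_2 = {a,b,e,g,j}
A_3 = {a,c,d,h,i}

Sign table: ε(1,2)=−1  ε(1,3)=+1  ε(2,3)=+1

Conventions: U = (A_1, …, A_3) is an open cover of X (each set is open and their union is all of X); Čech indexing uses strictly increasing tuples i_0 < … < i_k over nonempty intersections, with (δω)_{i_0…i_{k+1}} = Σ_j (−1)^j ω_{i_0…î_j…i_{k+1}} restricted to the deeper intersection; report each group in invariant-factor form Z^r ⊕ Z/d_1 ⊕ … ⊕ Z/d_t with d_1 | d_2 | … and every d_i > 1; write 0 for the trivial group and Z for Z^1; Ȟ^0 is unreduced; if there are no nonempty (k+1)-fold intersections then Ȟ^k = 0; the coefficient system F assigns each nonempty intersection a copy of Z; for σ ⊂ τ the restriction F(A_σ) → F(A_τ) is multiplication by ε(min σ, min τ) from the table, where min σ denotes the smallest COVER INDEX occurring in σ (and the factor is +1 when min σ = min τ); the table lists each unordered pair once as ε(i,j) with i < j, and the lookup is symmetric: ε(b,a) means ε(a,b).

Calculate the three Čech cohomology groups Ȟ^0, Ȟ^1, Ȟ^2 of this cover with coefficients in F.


cover nerve:
  A12={e,g,j} A13={h,i} A23={a}
C dims 3,3; δ0: rk 3, SNF 1^2·2
Ȟ^0: (3−3)−0=0 ⇒ 0
Ȟ^1: (3−0)−3=0 plus torsion [2] ⇒ Z/2
Ȟ^2: (0−0)−0=0 ⇒ 0

Ȟ^0 = 0, Ȟ^1 = Z/2, Ȟ^2 = 0


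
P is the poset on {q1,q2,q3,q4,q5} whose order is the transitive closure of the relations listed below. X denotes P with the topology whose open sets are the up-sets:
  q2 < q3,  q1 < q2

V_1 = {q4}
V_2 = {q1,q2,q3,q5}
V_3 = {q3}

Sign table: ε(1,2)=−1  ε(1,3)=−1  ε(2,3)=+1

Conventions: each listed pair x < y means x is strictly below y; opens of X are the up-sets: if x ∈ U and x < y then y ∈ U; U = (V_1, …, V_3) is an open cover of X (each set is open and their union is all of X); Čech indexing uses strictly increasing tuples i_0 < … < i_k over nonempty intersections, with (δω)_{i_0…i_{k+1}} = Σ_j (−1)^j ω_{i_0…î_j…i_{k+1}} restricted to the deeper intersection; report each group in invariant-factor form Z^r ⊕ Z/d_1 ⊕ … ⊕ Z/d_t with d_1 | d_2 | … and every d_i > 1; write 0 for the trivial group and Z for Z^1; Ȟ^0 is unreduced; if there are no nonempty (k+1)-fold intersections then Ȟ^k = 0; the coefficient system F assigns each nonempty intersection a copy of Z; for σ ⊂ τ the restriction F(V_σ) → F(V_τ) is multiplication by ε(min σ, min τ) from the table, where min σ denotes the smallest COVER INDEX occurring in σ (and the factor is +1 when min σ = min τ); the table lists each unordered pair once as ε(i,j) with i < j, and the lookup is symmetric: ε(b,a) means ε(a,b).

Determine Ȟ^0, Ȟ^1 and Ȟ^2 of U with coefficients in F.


nerve simplices:
  V23={q3}
C dims 3,1; δ0: rk 1, SNF 1^1
degree 0: 3−1−0 = 2 → Ȟ^0 ≅ Z^2
degree 1: 1−0−1 = 0 → Ȟ^1 ≅ 0
degree 2: 0−0−0 = 0 → Ȟ^2 ≅ 0

Ȟ^0(U;F) ≅ Z^2,  Ȟ^1(U;F) ≅ 0,  Ȟ^2(U;F) ≅ 0


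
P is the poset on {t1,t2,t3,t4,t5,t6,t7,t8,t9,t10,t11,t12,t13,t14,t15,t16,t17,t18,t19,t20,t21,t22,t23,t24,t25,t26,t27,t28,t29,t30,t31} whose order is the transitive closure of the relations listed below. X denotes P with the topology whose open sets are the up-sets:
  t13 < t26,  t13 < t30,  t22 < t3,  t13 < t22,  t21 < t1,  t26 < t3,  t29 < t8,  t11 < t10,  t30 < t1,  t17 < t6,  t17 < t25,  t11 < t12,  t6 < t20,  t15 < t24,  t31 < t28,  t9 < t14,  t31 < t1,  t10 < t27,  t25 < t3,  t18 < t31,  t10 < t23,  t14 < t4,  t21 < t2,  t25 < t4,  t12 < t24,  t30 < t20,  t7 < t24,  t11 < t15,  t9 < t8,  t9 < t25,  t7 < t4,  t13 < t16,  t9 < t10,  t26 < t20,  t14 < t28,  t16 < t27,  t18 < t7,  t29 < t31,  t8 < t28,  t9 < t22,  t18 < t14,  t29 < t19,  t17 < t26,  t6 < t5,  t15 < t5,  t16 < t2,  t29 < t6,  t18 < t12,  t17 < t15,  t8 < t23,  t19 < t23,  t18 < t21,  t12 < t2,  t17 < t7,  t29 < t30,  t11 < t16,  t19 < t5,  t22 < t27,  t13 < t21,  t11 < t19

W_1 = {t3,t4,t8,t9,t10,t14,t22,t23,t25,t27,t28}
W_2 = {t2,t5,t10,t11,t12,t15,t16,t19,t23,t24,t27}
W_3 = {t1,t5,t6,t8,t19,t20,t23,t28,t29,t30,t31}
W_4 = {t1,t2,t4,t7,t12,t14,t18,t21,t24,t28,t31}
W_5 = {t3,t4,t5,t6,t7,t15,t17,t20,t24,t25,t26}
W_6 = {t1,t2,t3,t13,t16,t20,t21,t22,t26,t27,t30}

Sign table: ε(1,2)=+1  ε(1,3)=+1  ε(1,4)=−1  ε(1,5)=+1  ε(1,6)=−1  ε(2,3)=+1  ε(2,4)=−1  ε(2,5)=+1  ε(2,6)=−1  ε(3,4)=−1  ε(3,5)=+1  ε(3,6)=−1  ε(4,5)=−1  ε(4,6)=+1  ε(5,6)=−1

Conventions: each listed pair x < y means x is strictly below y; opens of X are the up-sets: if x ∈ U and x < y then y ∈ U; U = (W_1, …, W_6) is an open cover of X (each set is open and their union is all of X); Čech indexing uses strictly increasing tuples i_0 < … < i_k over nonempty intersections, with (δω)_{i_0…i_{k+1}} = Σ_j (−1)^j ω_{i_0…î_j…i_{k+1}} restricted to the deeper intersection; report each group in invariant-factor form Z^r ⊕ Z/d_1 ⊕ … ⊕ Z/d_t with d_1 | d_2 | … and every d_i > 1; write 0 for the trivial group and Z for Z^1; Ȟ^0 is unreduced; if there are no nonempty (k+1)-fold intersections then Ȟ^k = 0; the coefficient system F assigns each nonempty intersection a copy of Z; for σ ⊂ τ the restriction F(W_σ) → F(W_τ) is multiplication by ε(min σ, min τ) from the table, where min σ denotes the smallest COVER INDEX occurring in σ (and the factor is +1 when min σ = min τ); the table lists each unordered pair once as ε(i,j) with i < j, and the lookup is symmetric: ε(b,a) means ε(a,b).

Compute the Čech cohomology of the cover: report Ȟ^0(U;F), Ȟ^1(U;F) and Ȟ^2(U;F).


intersection data:
  W12={t10,t23,t27} W13={t8,t23,t28} W14={t4,t14,t28} W15={t3,t4,t25} W16={t3,t22,t27} W23={t5,t19,t23} W24={t2,t12,t24} W25={t5,t15,t24} W26={t2,t16,t27} W34={t1,t28,t31} W35={t5,t6,t20} W36={t1,t20,t30} W45={t4,t7,t24} W46={t1,t2,t21} W56={t3,t20,t26}
  W123={t23} W126={t27} W134={t28} W145={t4} W156={t3} W235={t5} W245={t24} W246={t2} W346={t1} W356={t20}
C dims 6,15,10; δ0: rk 5, SNF 1^5; δ1: rk 10, SNF 1^9·2
Ȟ^0 = (6 − 5) − 0 = 1, so Ȟ^0 ≅ Z
Ȟ^1 = (15 − 10) − 5 = 0, so Ȟ^1 ≅ 0
Ȟ^2 = (10 − 0) − 10 = 0 plus torsion [2], so Ȟ^2 ≅ Z/2

Ȟ^0 ≅ Z; Ȟ^1 ≅ 0; Ȟ^2 ≅ Z/2


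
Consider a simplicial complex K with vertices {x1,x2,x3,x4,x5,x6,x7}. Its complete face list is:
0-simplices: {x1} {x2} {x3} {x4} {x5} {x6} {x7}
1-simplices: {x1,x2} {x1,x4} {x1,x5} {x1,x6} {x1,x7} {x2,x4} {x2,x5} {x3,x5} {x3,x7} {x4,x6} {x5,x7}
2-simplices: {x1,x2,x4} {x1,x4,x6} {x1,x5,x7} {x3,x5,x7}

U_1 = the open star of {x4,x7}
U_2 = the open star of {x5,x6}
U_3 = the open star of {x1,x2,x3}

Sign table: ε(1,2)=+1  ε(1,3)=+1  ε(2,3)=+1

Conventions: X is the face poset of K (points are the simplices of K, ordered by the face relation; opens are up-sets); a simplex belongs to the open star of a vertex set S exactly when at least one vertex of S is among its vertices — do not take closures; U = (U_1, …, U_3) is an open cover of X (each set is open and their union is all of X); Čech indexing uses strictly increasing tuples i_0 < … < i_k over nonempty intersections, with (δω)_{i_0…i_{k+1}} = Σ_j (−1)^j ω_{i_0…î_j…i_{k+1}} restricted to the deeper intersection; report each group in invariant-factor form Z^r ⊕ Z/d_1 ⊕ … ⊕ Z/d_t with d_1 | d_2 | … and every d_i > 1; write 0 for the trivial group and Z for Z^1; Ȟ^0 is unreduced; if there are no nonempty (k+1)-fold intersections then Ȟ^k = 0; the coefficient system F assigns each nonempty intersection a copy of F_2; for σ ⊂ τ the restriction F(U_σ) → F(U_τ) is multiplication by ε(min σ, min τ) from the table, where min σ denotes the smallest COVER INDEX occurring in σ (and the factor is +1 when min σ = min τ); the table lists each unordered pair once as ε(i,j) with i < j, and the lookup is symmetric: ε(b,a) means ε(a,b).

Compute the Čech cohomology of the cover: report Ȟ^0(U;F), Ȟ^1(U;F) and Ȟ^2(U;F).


intersection data:
  U1={{x4},{x7},{x1,x4},{x1,x7},{x2,x4},{x3,x7},{x4,x6},{x5,x7},{x1,x2,x4},{x1,x4,x6},{x1,x5,x7},{x3,x5,x7}} U2={{x5},{x6},{x1,x5},{x1,x6},{x2,x5},{x3,x5},{x4,x6},{x5,x7},{x1,x4,x6},{x1,x5,x7},{x3,x5,x7}} U3={{x1},{x2},{x3},{x1,x2},{x1,x4},{x1,x5},{x1,x6},{x1,x7},{x2,x4},{x2,x5},{x3,x5},{x3,x7},{x1,x2,x4},{x1,x4,x6},{x1,x5,x7},{x3,x5,x7}}
  U12={{x4,x6},{x5,x7},{x1,x4,x6},{x1,x5,x7},{x3,x5,x7}} U13={{x1,x4},{x1,x7},{x2,x4},{x3,x7},{x1,x2,x4},{x1,x4,x6},{x1,x5,x7},{x3,x5,x7}} U23={{x1,x5},{x1,x6},{x2,x5},{x3,x5},{x1,x4,x6},{x1,x5,x7},{x3,x5,x7}}
  U123={{x1,x4,x6},{x1,x5,x7},{x3,x5,x7}}
C dims 3,3,1; δ0: rk_F2 2; δ1: rk_F2 1
Ȟ^0 = (3 − 2) − 0 = 1, so Ȟ^0 ≅ Z/2
Ȟ^1 = (3 − 1) − 2 = 0, so Ȟ^1 ≅ 0
Ȟ^2 = (1 − 0) − 1 = 0, so Ȟ^2 ≅ 0

Ȟ^0(U;F) ≅ Z/2, Ȟ^1(U;F) ≅ 0, Ȟ^2(U;F) ≅ 0
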